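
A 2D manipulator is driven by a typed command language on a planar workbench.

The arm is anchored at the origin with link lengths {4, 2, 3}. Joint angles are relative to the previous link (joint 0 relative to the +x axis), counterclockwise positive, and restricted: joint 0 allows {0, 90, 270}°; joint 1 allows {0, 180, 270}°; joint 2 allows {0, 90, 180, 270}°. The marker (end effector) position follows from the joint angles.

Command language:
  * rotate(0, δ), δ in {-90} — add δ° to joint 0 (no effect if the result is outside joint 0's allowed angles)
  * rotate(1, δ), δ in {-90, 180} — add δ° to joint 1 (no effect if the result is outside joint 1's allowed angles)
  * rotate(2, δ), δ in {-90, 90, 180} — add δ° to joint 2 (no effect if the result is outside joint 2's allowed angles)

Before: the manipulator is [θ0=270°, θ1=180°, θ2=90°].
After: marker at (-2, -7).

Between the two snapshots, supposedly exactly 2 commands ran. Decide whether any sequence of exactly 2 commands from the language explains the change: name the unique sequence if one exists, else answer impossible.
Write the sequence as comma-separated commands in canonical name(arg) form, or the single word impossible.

key: order matters: swapping rotate(1, 180) and rotate(1, -90) lands elsewhere
start: [θ0=270°, θ1=180°, θ2=90°]
[1] after rotate(1, 180): [θ0=270°, θ1=0°, θ2=90°]
[2] after rotate(1, -90): [θ0=270°, θ1=270°, θ2=90°]
all 36 alternatives checked — unique.

rotate(1, 180), rotate(1, -90)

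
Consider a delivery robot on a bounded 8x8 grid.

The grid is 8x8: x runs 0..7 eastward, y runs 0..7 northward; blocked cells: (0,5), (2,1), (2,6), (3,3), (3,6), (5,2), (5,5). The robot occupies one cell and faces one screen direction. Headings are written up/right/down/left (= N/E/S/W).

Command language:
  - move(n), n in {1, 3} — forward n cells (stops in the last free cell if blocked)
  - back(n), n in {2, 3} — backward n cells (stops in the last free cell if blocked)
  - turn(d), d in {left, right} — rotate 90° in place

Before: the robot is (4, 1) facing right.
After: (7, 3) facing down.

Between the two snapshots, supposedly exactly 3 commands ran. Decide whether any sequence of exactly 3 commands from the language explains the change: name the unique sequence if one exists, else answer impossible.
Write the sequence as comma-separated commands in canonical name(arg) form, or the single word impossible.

key: running back(2) before move(3) would end elsewhere — order is forced
begin: (4, 1) facing right
t=1 move(3) ⇒ (7, 1) facing right
t=2 turn(right) ⇒ (7, 1) facing down
t=3 back(2) ⇒ (7, 3) facing down
uniquely the one of 216 3-step routes that fits.

move(3), turn(right), back(2)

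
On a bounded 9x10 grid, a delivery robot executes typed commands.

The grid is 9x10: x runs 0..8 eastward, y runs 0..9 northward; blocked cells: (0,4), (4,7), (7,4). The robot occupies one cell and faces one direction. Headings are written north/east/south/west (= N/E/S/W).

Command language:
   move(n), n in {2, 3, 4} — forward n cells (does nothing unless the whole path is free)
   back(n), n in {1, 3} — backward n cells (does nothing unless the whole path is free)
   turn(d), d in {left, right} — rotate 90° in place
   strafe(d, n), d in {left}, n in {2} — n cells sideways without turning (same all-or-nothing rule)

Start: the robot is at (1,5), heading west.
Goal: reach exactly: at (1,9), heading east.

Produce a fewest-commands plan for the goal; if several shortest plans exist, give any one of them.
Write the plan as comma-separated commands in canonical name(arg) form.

turn(right), move(4), turn(right)

initial: at (1,5), heading west
1. turn(right) → at (1,5), heading north
2. move(4) → at (1,9), heading north
3. turn(right) → at (1,9), heading east
no 2-step plan works, so 3 is optimal.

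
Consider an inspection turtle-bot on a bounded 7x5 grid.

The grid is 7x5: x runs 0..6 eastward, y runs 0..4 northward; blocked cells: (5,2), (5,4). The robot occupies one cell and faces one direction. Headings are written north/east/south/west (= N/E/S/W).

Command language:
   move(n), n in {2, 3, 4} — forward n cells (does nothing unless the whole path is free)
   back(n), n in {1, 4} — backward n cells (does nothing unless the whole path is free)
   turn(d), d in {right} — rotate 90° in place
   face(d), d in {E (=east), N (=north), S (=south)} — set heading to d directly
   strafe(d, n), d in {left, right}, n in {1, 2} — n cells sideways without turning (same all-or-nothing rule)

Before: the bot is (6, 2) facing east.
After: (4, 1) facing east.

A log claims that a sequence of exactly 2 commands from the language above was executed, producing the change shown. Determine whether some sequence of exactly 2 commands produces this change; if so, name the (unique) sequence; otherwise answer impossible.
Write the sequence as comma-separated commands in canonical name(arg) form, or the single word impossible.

impossible

every 2-command combo misses the target.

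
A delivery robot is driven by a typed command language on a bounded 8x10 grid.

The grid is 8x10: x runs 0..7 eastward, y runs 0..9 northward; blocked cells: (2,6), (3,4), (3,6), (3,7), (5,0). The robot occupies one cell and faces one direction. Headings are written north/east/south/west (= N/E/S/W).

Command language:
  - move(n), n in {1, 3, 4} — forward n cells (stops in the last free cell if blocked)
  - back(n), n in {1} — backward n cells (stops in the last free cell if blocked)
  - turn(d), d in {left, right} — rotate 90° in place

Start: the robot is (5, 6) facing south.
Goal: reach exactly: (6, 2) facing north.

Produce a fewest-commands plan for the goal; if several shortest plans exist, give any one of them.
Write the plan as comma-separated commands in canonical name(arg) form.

from: (5, 6) facing south
t=1 move(4) ⇒ (5, 2) facing south
t=2 turn(right) ⇒ (5, 2) facing west
t=3 back(1) ⇒ (6, 2) facing west
t=4 turn(right) ⇒ (6, 2) facing north
nothing shorter than 4 reaches the goal.

move(4), turn(right), back(1), turn(right)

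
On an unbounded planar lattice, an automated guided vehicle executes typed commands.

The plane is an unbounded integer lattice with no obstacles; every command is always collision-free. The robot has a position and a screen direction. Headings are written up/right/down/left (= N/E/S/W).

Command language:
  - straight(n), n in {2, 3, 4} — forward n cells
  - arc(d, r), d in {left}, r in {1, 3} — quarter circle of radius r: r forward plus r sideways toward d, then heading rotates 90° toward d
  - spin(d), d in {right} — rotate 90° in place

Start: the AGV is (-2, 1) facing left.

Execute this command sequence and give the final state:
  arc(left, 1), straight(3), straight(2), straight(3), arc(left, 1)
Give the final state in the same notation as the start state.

(-2, -9) facing right

start: (-2, 1) facing left
step 1 (arc(left, 1)): (-3, 0) facing down
step 2 (straight(3)): (-3, -3) facing down
step 3 (straight(2)): (-3, -5) facing down
step 4 (straight(3)): (-3, -8) facing down
step 5 (arc(left, 1)): (-2, -9) facing right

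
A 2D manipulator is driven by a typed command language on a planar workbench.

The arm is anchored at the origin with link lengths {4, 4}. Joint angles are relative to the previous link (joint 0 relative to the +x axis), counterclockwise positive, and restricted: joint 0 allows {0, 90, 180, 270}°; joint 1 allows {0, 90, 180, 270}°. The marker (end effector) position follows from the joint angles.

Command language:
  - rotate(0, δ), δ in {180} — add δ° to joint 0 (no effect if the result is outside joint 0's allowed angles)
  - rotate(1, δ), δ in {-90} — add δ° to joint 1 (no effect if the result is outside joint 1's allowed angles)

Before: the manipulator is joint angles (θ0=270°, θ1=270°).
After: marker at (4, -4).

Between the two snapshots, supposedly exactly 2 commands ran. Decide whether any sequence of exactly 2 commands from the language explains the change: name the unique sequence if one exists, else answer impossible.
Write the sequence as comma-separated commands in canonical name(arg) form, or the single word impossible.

rotate(1, -90), rotate(1, -90)

initial: joint angles (θ0=270°, θ1=270°)
step 1 (rotate(1, -90)): joint angles (θ0=270°, θ1=180°)
step 2 (rotate(1, -90)): joint angles (θ0=270°, θ1=90°)
no rival 2-sequence matches.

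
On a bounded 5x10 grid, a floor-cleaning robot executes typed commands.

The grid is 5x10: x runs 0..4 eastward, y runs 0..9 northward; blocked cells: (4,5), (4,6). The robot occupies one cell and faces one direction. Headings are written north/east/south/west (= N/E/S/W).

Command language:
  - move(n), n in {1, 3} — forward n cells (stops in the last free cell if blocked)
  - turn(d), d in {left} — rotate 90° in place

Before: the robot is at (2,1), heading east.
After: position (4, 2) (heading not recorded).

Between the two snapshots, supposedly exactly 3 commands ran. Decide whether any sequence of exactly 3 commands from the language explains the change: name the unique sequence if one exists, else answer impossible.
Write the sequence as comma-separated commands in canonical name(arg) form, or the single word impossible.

key: move(3) runs into the grid edge before its full distance
from: at (2,1), heading east
1. move(3) → at (4,1), heading east
2. turn(left) → at (4,1), heading north
3. move(1) → at (4,2), heading north
all 27 alternatives checked — unique.

move(3), turn(left), move(1)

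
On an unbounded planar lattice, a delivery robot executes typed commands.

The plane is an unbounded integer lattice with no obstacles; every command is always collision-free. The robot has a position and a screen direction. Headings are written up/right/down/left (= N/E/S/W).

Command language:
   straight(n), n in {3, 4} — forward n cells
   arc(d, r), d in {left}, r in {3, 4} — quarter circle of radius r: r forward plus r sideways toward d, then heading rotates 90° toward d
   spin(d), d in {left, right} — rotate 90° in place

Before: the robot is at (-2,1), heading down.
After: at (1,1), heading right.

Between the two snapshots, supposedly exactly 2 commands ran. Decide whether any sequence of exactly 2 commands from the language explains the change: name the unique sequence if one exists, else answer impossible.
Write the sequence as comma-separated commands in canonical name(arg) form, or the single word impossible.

key: cell and facing (now E) both changed — the 2 commands mix motion and turning
initial: at (-2,1), heading down
1. spin(left) → at (-2,1), heading right
2. straight(3) → at (1,1), heading right
all 36 alternatives checked — unique.

spin(left), straight(3)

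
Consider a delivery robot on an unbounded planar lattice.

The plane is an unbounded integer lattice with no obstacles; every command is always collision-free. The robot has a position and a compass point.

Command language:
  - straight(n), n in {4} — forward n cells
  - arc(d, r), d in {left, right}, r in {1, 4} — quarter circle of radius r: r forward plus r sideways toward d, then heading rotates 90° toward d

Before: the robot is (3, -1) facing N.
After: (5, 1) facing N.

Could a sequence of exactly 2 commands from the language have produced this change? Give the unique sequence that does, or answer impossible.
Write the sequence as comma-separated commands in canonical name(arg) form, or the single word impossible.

arc(right, 1), arc(left, 1)

key: heading stays N — rotations cancel among the 2 commands
start: (3, -1) facing N
step 1 (arc(right, 1)): (4, 0) facing E
step 2 (arc(left, 1)): (5, 1) facing N
no rival 2-sequence matches.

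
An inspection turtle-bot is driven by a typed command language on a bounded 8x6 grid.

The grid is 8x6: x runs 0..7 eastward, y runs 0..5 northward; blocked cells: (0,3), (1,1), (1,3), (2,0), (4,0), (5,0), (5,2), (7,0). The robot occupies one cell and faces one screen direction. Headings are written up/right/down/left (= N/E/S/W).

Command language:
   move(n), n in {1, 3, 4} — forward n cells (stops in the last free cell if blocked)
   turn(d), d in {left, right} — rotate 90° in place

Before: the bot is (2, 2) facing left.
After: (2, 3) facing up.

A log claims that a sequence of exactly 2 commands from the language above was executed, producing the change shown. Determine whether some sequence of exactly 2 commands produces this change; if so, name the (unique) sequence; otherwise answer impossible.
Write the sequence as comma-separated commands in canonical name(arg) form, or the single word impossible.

turn(right), move(1)

key: running move(1) before turn(right) would end elsewhere — order is forced
from: (2, 2) facing left
step 1 (turn(right)): (2, 2) facing up
step 2 (move(1)): (2, 3) facing up
no rival 2-sequence matches.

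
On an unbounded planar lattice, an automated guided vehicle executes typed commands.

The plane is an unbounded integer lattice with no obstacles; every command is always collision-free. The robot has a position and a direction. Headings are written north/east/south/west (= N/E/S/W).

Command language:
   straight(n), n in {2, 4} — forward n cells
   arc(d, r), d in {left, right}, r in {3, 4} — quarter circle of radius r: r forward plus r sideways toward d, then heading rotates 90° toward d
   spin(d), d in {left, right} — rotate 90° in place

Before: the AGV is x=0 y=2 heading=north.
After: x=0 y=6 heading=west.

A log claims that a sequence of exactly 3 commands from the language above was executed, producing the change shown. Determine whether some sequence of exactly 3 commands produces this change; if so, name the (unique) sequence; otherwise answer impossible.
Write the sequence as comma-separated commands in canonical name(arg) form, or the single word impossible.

straight(2), straight(2), spin(left)

key: position moved to (0,6) AND the heading swung to W — translation plus rotation needed
start: x=0 y=2 heading=north
[1] after straight(2): x=0 y=4 heading=north
[2] after straight(2): x=0 y=6 heading=north
[3] after spin(left): x=0 y=6 heading=west
uniquely the one of 512 3-step routes that fits.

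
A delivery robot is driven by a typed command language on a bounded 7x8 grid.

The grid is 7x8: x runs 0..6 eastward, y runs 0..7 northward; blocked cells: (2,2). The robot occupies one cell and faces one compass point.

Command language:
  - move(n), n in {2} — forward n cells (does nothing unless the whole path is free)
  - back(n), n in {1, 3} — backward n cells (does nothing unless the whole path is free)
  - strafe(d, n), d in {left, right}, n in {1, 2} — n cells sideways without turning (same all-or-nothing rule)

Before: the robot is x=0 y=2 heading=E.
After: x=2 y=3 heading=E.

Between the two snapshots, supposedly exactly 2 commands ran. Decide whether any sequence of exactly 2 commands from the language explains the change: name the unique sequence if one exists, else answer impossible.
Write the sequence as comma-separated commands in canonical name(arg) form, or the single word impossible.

strafe(left, 1), move(2)

key: heading stays E — no command in the sequence turns
t0: x=0 y=2 heading=E
step 1 (strafe(left, 1)): x=0 y=3 heading=E
step 2 (move(2)): x=2 y=3 heading=E
uniquely the one of 49 2-step routes that fits.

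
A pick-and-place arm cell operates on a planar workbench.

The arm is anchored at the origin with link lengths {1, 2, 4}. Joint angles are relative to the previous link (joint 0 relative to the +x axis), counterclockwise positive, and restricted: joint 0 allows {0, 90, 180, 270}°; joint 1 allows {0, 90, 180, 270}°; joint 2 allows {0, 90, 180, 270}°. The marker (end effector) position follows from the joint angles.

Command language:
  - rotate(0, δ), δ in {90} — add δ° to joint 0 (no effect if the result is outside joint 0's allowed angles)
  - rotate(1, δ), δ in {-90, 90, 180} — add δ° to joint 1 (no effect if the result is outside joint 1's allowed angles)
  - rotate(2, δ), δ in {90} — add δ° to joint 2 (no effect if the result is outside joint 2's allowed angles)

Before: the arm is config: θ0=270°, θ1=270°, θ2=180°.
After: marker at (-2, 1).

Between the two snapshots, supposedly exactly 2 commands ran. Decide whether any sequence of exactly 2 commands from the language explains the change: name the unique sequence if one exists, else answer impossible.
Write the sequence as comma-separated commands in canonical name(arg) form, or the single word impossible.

rotate(0, 90), rotate(0, 90)

t0: config: θ0=270°, θ1=270°, θ2=180°
step 1 (rotate(0, 90)): config: θ0=0°, θ1=270°, θ2=180°
step 2 (rotate(0, 90)): config: θ0=90°, θ1=270°, θ2=180°
uniquely the one of 25 2-step routes that fits.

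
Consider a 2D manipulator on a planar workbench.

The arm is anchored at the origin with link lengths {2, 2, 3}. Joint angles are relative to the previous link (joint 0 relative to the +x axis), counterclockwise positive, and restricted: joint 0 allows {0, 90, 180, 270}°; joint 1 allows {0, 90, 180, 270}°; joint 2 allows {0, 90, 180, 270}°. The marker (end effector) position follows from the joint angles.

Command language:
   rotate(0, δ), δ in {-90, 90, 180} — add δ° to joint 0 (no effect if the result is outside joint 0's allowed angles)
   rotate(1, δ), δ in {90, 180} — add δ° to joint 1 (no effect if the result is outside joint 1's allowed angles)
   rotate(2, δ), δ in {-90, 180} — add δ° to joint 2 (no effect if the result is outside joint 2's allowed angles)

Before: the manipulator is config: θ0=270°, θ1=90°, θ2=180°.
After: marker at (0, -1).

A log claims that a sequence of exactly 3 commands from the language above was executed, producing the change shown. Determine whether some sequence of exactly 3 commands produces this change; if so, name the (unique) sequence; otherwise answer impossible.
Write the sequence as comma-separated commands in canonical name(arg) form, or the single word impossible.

t0: config: θ0=270°, θ1=90°, θ2=180°
1. rotate(1, 90) → config: θ0=270°, θ1=180°, θ2=180°
2. rotate(1, 90) → config: θ0=270°, θ1=270°, θ2=180°
3. rotate(1, 90) → config: θ0=270°, θ1=0°, θ2=180°
no rival 3-sequence matches.

rotate(1, 90), rotate(1, 90), rotate(1, 90)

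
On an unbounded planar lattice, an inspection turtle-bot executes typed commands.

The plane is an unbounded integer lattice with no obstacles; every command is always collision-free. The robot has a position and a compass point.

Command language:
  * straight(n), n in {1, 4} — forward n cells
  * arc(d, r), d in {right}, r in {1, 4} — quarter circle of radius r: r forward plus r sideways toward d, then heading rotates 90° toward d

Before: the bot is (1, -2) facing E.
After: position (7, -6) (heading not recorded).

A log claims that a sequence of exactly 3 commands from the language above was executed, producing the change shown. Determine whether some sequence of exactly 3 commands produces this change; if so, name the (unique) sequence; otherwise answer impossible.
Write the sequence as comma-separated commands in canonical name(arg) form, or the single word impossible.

straight(1), straight(1), arc(right, 4)

key: running arc(right, 4) before straight(1) would end elsewhere — order is forced
begin: (1, -2) facing E
[1] after straight(1): (2, -2) facing E
[2] after straight(1): (3, -2) facing E
[3] after arc(right, 4): (7, -6) facing S
uniquely the one of 64 3-step routes that fits.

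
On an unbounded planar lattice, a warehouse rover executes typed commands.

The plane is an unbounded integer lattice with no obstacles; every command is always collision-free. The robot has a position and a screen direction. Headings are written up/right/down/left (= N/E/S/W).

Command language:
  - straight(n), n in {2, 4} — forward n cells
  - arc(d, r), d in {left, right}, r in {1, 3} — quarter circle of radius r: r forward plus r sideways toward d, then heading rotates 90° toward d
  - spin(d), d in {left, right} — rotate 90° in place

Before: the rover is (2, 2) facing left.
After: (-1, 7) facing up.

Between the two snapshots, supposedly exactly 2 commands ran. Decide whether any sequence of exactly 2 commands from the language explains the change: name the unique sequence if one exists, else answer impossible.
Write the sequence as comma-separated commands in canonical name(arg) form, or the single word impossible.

arc(right, 3), straight(2)

key: position moved to (-1,7) AND the heading swung to N — translation plus rotation needed
start: (2, 2) facing left
[1] after arc(right, 3): (-1, 5) facing up
[2] after straight(2): (-1, 7) facing up
uniquely the one of 64 2-step routes that fits.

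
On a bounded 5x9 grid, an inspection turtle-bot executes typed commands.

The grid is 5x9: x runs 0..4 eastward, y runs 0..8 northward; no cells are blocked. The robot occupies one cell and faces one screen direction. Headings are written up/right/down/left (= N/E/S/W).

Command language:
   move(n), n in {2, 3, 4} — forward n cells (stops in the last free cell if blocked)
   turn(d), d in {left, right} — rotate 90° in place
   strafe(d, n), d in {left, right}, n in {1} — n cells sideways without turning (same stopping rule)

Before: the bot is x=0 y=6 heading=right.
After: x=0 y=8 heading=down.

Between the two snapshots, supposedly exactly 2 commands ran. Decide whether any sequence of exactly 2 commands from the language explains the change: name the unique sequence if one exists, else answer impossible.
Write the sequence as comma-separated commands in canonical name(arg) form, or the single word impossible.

impossible

all 49 sequences checked — none match.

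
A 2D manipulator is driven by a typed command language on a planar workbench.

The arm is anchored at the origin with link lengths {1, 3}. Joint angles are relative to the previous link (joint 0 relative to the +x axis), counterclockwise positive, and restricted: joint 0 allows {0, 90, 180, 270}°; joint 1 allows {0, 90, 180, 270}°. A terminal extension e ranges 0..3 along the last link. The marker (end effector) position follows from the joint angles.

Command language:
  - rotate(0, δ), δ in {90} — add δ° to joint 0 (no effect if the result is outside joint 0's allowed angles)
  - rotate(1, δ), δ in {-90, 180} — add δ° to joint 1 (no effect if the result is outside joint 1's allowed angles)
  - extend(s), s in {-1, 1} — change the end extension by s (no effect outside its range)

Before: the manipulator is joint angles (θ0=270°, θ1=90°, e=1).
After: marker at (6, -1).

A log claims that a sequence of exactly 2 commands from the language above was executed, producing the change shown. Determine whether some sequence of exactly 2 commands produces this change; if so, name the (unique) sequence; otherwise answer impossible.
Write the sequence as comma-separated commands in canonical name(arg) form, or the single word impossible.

from: joint angles (θ0=270°, θ1=90°, e=1)
step 1 (extend(1)): joint angles (θ0=270°, θ1=90°, e=2)
step 2 (extend(1)): joint angles (θ0=270°, θ1=90°, e=3)
no rival 2-sequence matches.

extend(1), extend(1)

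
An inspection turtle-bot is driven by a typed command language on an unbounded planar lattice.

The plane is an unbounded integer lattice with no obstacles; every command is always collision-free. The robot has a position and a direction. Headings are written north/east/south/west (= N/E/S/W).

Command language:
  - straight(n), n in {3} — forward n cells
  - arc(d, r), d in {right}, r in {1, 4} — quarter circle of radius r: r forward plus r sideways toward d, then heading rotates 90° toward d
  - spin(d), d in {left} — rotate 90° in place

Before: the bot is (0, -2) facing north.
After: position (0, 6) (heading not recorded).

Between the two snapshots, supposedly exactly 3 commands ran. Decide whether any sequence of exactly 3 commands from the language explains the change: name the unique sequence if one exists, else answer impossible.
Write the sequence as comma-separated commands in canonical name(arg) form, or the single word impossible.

key: running arc(right, 4) before spin(left) would end elsewhere — order is forced
initial: (0, -2) facing north
[1] after spin(left): (0, -2) facing west
[2] after arc(right, 4): (-4, 2) facing north
[3] after arc(right, 4): (0, 6) facing east
no rival 3-sequence matches.

spin(left), arc(right, 4), arc(right, 4)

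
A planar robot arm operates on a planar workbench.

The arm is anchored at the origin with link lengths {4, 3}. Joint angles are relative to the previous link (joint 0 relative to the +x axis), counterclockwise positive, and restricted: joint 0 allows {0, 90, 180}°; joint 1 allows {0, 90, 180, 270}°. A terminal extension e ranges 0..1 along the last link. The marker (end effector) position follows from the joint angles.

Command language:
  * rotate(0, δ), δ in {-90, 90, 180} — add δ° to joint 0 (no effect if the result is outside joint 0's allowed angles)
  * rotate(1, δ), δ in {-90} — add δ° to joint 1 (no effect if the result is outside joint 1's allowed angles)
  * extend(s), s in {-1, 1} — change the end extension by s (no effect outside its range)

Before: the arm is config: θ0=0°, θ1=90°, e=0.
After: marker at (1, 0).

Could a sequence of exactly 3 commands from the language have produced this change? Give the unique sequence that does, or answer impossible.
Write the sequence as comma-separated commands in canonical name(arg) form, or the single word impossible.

initial: config: θ0=0°, θ1=90°, e=0
[1] after rotate(1, -90): config: θ0=0°, θ1=0°, e=0
[2] after rotate(1, -90): config: θ0=0°, θ1=270°, e=0
[3] after rotate(1, -90): config: θ0=0°, θ1=180°, e=0
uniquely the one of 216 3-step routes that fits.

rotate(1, -90), rotate(1, -90), rotate(1, -90)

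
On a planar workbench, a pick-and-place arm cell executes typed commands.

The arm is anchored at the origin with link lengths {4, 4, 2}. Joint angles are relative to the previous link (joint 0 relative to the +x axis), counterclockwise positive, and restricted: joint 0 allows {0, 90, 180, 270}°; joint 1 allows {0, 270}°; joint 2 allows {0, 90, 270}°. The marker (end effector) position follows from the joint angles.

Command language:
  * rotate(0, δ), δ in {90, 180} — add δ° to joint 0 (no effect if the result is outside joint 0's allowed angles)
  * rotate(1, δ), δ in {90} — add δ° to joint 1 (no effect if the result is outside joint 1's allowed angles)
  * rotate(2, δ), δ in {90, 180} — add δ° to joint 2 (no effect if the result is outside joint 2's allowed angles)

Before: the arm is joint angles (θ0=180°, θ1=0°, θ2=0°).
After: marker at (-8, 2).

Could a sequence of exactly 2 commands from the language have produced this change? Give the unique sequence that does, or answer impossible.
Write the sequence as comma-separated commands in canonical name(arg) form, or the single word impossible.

key: running rotate(2, 180) before rotate(2, 90) would end elsewhere — order is forced
begin: joint angles (θ0=180°, θ1=0°, θ2=0°)
[1] after rotate(2, 90): joint angles (θ0=180°, θ1=0°, θ2=90°)
[2] after rotate(2, 180): joint angles (θ0=180°, θ1=0°, θ2=270°)
no rival 2-sequence matches.

rotate(2, 90), rotate(2, 180)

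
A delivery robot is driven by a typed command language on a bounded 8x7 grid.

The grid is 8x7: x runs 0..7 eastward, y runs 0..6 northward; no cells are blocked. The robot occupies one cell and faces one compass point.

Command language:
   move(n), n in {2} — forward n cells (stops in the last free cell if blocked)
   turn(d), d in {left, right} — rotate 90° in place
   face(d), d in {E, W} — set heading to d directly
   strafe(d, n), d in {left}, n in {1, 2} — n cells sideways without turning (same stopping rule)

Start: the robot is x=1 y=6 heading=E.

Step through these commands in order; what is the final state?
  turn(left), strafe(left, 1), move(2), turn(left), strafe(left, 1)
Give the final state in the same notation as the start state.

x=0 y=5 heading=W

initial: x=1 y=6 heading=E
[1] after turn(left): x=1 y=6 heading=N
[2] after strafe(left, 1): x=0 y=6 heading=N
[3] after move(2): x=0 y=6 heading=N
[4] after turn(left): x=0 y=6 heading=W
[5] after strafe(left, 1): x=0 y=5 heading=W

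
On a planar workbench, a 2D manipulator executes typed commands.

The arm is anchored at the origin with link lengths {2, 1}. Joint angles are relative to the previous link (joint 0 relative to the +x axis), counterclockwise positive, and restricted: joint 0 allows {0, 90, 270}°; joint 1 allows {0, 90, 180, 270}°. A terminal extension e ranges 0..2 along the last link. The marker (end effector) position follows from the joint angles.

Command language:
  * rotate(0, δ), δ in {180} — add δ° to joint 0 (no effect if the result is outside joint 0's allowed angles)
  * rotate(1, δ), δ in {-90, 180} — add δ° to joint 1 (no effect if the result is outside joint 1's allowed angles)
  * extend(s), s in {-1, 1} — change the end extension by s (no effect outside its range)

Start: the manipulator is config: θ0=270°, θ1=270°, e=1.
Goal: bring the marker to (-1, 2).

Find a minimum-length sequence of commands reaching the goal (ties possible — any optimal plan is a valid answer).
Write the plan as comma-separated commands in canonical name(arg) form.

from: config: θ0=270°, θ1=270°, e=1
[1] after extend(-1): config: θ0=270°, θ1=270°, e=0
[2] after rotate(1, 180): config: θ0=270°, θ1=90°, e=0
[3] after rotate(0, 180): config: θ0=90°, θ1=90°, e=0
nothing shorter than 3 reaches the goal.

extend(-1), rotate(1, 180), rotate(0, 180)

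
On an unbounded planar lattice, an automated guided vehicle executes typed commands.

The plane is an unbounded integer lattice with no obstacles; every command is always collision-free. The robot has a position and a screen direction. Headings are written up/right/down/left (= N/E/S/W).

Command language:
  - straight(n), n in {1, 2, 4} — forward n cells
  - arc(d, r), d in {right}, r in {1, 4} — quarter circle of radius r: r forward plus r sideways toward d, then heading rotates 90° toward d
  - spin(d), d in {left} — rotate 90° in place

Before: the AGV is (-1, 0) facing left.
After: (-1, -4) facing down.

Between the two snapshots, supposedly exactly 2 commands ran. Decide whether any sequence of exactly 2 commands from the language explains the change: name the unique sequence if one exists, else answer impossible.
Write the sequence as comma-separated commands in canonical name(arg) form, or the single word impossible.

spin(left), straight(4)

key: cell and facing (now S) both changed — the 2 commands mix motion and turning
begin: (-1, 0) facing left
t=1 spin(left) ⇒ (-1, 0) facing down
t=2 straight(4) ⇒ (-1, -4) facing down
all 36 alternatives checked — unique.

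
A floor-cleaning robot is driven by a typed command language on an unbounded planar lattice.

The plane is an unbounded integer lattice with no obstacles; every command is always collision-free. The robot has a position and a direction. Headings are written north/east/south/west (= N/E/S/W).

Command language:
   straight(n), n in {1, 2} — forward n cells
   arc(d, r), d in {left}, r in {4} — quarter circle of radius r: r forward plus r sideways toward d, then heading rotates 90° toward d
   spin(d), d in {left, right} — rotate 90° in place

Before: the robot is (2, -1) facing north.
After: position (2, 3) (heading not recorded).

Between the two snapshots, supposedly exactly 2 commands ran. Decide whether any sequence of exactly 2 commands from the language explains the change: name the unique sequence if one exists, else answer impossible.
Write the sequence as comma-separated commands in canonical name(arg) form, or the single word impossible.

straight(2), straight(2)

begin: (2, -1) facing north
t=1 straight(2) ⇒ (2, 1) facing north
t=2 straight(2) ⇒ (2, 3) facing north
uniquely the one of 25 2-step routes that fits.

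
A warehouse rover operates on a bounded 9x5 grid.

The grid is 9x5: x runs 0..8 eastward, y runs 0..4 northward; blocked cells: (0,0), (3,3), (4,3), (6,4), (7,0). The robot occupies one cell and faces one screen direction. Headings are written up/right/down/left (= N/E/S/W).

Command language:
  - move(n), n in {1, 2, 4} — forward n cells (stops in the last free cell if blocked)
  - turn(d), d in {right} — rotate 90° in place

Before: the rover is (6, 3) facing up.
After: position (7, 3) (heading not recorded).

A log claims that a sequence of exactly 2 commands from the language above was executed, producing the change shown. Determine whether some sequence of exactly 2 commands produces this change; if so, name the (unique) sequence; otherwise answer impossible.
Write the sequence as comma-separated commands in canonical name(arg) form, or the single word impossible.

turn(right), move(1)

key: order matters: swapping turn(right) and move(1) lands elsewhere
t0: (6, 3) facing up
step 1 (turn(right)): (6, 3) facing right
step 2 (move(1)): (7, 3) facing right
no other 2-command option fits: unique.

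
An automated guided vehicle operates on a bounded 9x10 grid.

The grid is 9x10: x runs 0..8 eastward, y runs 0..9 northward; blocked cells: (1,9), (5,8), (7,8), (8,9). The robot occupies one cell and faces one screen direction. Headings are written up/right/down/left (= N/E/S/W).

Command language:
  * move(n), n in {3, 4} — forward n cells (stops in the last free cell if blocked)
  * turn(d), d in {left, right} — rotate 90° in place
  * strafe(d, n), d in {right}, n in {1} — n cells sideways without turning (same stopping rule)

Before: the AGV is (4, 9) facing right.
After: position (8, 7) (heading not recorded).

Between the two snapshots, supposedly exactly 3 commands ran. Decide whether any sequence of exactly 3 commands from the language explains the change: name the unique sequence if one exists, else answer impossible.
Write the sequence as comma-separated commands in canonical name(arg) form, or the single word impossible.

key: running move(4) before strafe(right, 1) would end elsewhere — order is forced
t0: (4, 9) facing right
1. strafe(right, 1) → (4, 8) facing right
2. strafe(right, 1) → (4, 7) facing right
3. move(4) → (8, 7) facing right
all 125 alternatives checked — unique.

strafe(right, 1), strafe(right, 1), move(4)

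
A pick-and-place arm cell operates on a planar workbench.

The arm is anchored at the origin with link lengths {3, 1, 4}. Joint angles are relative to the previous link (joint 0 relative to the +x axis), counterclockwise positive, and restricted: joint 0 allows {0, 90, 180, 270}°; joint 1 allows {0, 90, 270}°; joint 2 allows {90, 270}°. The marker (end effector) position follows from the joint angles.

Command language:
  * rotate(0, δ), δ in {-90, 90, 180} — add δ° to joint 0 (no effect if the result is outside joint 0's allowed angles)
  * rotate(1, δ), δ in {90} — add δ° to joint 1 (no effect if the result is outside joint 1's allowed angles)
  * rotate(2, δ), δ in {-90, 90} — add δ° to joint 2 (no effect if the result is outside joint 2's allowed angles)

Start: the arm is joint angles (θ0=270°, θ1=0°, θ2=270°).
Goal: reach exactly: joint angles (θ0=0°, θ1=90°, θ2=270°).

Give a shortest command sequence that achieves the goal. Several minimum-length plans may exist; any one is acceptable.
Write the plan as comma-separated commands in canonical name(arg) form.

begin: joint angles (θ0=270°, θ1=0°, θ2=270°)
t=1 rotate(0, 90) ⇒ joint angles (θ0=0°, θ1=0°, θ2=270°)
t=2 rotate(1, 90) ⇒ joint angles (θ0=0°, θ1=90°, θ2=270°)
shorter routes all fall short; 2 is best.

rotate(0, 90), rotate(1, 90)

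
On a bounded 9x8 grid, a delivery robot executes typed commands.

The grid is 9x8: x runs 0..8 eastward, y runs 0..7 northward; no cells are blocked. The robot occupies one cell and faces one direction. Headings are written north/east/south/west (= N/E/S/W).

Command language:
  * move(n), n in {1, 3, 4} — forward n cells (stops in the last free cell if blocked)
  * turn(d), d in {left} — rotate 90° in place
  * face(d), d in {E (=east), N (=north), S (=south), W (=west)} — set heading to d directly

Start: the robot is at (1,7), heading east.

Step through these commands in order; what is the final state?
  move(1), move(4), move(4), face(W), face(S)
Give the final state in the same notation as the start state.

at (8,7), heading south

t0: at (1,7), heading east
1. move(1) → at (2,7), heading east
2. move(4) → at (6,7), heading east
3. move(4) → at (8,7), heading east
4. face(W) → at (8,7), heading west
5. face(S) → at (8,7), heading south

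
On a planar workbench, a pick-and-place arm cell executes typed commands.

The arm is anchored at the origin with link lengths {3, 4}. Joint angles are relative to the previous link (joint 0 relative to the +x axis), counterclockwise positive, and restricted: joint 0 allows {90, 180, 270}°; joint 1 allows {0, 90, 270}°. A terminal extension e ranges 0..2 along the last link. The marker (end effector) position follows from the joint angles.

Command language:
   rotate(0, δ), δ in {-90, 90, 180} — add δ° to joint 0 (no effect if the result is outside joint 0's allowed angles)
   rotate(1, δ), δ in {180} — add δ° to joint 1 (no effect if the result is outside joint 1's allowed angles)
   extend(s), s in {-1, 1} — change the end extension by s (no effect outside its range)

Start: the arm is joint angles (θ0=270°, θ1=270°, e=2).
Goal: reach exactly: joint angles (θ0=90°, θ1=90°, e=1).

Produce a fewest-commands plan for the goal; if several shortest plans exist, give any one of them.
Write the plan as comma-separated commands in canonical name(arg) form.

t0: joint angles (θ0=270°, θ1=270°, e=2)
step 1 (extend(-1)): joint angles (θ0=270°, θ1=270°, e=1)
step 2 (rotate(1, 180)): joint angles (θ0=270°, θ1=90°, e=1)
step 3 (rotate(0, 180)): joint angles (θ0=90°, θ1=90°, e=1)
minimal: 3 command(s), checked below 3.

extend(-1), rotate(1, 180), rotate(0, 180)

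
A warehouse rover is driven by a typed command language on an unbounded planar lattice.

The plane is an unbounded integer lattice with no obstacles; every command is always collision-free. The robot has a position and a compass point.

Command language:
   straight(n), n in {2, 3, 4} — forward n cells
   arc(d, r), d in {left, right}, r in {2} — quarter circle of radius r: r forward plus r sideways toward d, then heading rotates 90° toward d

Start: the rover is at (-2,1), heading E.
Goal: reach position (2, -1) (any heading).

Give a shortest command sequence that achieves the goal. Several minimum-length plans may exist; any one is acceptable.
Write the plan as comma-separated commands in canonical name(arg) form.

straight(2), arc(right, 2)

from: at (-2,1), heading E
t=1 straight(2) ⇒ at (0,1), heading E
t=2 arc(right, 2) ⇒ at (2,-1), heading S
shorter routes all fall short; 2 is best.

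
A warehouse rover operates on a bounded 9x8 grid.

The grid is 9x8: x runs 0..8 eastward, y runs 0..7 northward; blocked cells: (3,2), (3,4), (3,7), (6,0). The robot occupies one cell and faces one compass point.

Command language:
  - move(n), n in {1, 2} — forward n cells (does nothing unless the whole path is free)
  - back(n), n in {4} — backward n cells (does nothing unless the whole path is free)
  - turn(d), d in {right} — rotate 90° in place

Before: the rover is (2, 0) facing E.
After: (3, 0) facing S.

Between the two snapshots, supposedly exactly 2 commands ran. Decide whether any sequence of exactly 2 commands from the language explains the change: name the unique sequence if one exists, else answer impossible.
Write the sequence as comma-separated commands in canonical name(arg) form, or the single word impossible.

move(1), turn(right)

key: running turn(right) before move(1) would end elsewhere — order is forced
t0: (2, 0) facing E
[1] after move(1): (3, 0) facing E
[2] after turn(right): (3, 0) facing S
uniquely the one of 16 2-step routes that fits.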